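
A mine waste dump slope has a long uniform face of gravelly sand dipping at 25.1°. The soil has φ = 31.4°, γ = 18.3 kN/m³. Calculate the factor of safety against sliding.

For a dry cohesionless infinite slope the factor of safety is FS = tanφ / tanβ.
FS = tan31.4° / tan25.1° = 0.6104 / 0.4684 = 1.303

FS = 1.30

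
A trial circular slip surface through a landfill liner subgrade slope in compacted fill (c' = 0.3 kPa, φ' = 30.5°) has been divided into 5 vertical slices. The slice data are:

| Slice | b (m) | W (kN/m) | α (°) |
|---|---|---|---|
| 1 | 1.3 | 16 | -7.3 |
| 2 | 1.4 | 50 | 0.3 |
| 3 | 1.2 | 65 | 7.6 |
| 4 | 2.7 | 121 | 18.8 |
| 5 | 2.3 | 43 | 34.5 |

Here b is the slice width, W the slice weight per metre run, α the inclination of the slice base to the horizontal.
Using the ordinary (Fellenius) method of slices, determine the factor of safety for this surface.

FS = 2.39

Ordinary method of slices: FS = Σ[c'·Δl_i + (W_i cosα_i)·tanφ'] / Σ W_i sinα_i, with Δl_i = b_i / cosα_i.
Slice 1: Δl = 1.3/cos(-7.3°) = 1.311 m; N'_1 = 16·cos(-7.3°) = 15.9; c'Δl = 0.39; W sinα = -2.0
Slice 2: Δl = 1.4/cos0.3° = 1.400 m; N'_2 = 50·cos0.3° = 50.0; c'Δl = 0.42; W sinα = 0.3
Slice 3: Δl = 1.2/cos7.6° = 1.211 m; N'_3 = 65·cos7.6° = 64.4; c'Δl = 0.36; W sinα = 8.6
Slice 4: Δl = 2.7/cos18.8° = 2.852 m; N'_4 = 121·cos18.8° = 114.5; c'Δl = 0.86; W sinα = 39.0
Slice 5: Δl = 2.3/cos34.5° = 2.791 m; N'_5 = 43·cos34.5° = 35.4; c'Δl = 0.84; W sinα = 24.4
Σc'Δl = 2.9 kN/m; ΣN' = 280.3 kN/m; ΣW sinα = 70.2 kN/m
Resisting = 2.9 + 280.3·tan30.5° = 2.9 + 165.1 = 168.0 kN/m
FS = 168.0 / 70.2 = 2.394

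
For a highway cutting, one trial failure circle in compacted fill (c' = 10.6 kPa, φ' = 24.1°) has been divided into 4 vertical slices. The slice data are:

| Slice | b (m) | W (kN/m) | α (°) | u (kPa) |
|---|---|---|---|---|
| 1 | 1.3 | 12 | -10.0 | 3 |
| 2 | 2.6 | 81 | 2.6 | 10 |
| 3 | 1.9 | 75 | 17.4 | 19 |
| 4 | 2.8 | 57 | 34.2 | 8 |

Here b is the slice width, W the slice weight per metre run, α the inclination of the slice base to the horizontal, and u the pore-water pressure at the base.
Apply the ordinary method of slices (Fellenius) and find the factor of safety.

Ordinary method of slices: FS = Σ[c'·Δl_i + (W_i cosα_i − u_i·Δl_i)·tanφ'] / Σ W_i sinα_i, with Δl_i = b_i / cosα_i.
Slice 1: Δl = 1.3/cos(-10.0°) = 1.320 m; N'_1 = 12·cos(-10.0°) − 3·1.320 = 7.9; c'Δl = 13.99; W sinα = -2.1
Slice 2: Δl = 2.6/cos2.6° = 2.603 m; N'_2 = 81·cos2.6° − 10·2.603 = 54.9; c'Δl = 27.59; W sinα = 3.7
Slice 3: Δl = 1.9/cos17.4° = 1.991 m; N'_3 = 75·cos17.4° − 19·1.991 = 33.7; c'Δl = 21.11; W sinα = 22.4
Slice 4: Δl = 2.8/cos34.2° = 3.385 m; N'_4 = 57·cos34.2° − 8·3.385 = 20.1; c'Δl = 35.89; W sinα = 32.0
Σc'Δl = 98.6 kN/m; ΣN' = 116.5 kN/m; ΣW sinα = 56.1 kN/m
Resisting = 98.6 + 116.5·tan24.1° = 98.6 + 52.1 = 150.7 kN/m
FS = 150.7 / 56.1 = 2.688

FS = 2.69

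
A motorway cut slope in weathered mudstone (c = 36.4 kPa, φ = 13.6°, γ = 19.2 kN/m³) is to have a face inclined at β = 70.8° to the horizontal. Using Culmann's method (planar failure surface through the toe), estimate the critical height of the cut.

Culmann's analysis gives the critical failure plane at α_cr = (β + φ)/2 = (70.8 + 13.6)/2 = 42.2°, and the critical height
H_c = (4c/γ) · sinβ cosφ / [1 − cos(β − φ)]
    = (4·36.4/19.2) · sin70.8°·cos13.6° / [1 − cos(57.2°)]
    = 7.583 · 0.9444·0.9720 / [1 − 0.5417]
    = 7.583 · 0.9179 / 0.4583
    = 15.19 m

H_c = 15.19 m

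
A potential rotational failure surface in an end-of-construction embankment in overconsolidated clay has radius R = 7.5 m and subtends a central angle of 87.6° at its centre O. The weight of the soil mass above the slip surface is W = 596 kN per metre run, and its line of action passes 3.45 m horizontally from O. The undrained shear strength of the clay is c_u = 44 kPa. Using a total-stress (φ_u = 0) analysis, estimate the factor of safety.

FS = 1.84

Taking moments about the centre O, the resisting moment is provided by the undrained shear strength acting along the arc:
Arc length L_a = R·θ = 7.5·(87.6°·π/180) = 7.5·1.5289 = 11.47 m
M_R = c_u·L_a·R = 44·11.47·7.5 = 3784.0 kN·m/m
M_D = W·d = 596·3.45 = 2056.2 kN·m/m
FS = M_R / M_D = 3784.0 / 2056.2 = 1.840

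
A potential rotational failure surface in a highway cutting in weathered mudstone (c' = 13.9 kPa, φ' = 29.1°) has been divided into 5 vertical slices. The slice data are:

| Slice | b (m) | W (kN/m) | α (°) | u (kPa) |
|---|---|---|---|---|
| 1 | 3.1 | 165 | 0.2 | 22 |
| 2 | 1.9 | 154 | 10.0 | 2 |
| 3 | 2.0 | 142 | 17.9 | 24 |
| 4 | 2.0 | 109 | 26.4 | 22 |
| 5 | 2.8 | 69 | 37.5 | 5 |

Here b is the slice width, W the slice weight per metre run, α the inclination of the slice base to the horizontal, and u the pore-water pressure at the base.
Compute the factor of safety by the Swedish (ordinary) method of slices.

Ordinary method of slices: FS = Σ[c'·Δl_i + (W_i cosα_i − u_i·Δl_i)·tanφ'] / Σ W_i sinα_i, with Δl_i = b_i / cosα_i.
Slice 1: Δl = 3.1/cos0.2° = 3.100 m; N'_1 = 165·cos0.2° − 22·3.100 = 96.8; c'Δl = 43.09; W sinα = 0.6
Slice 2: Δl = 1.9/cos10.0° = 1.929 m; N'_2 = 154·cos10.0° − 2·1.929 = 147.8; c'Δl = 26.82; W sinα = 26.7
Slice 3: Δl = 2.0/cos17.9° = 2.102 m; N'_3 = 142·cos17.9° − 24·2.102 = 84.7; c'Δl = 29.21; W sinα = 43.6
Slice 4: Δl = 2.0/cos26.4° = 2.233 m; N'_4 = 109·cos26.4° − 22·2.233 = 48.5; c'Δl = 31.04; W sinα = 48.5
Slice 5: Δl = 2.8/cos37.5° = 3.529 m; N'_5 = 69·cos37.5° − 5·3.529 = 37.1; c'Δl = 49.06; W sinα = 42.0
Σc'Δl = 179.2 kN/m; ΣN' = 414.9 kN/m; ΣW sinα = 161.4 kN/m
Resisting = 179.2 + 414.9·tan29.1° = 179.2 + 230.9 = 410.1 kN/m
FS = 410.1 / 161.4 = 2.541

FS = 2.54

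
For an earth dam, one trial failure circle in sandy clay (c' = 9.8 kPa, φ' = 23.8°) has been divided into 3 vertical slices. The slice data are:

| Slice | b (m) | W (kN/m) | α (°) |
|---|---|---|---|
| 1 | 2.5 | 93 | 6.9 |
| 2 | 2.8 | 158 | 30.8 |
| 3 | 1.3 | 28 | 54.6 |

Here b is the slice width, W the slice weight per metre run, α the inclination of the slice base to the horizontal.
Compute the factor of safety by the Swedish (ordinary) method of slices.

FS = 1.62

Ordinary method of slices: FS = Σ[c'·Δl_i + (W_i cosα_i)·tanφ'] / Σ W_i sinα_i, with Δl_i = b_i / cosα_i.
Slice 1: Δl = 2.5/cos6.9° = 2.518 m; N'_1 = 93·cos6.9° = 92.3; c'Δl = 24.68; W sinα = 11.2
Slice 2: Δl = 2.8/cos30.8° = 3.260 m; N'_2 = 158·cos30.8° = 135.7; c'Δl = 31.95; W sinα = 80.9
Slice 3: Δl = 1.3/cos54.6° = 2.244 m; N'_3 = 28·cos54.6° = 16.2; c'Δl = 21.99; W sinα = 22.8
Σc'Δl = 78.6 kN/m; ΣN' = 244.3 kN/m; ΣW sinα = 114.9 kN/m
Resisting = 78.6 + 244.3·tan23.8° = 78.6 + 107.7 = 186.3 kN/m
FS = 186.3 / 114.9 = 1.622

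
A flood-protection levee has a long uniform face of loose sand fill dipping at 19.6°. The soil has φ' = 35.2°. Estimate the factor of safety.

For a dry cohesionless infinite slope the factor of safety is FS = tanφ' / tanβ.
FS = tan35.2° / tan19.6° = 0.7054 / 0.3561 = 1.981

FS = 1.98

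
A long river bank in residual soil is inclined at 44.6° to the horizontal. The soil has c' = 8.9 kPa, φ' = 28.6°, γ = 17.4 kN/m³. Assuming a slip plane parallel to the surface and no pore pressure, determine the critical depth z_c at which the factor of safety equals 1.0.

Setting FS = 1.00 in FS = [c' + γz cos²β tanφ'] / [γz sinβ cosβ] and solving for z:
z = c' / [γ cosβ (FS·sinβ − cosβ·tanφ')]
  = 8.9 / [17.4·cos44.6°·(1.00·sin44.6° − cos44.6°·tan28.6°)]
  = 8.9 / [17.4·0.7120·(1.00·0.7022 − 0.7120·0.5452)]
  = 8.9 / 3.8895 = 2.288 m

z_c = 2.29 m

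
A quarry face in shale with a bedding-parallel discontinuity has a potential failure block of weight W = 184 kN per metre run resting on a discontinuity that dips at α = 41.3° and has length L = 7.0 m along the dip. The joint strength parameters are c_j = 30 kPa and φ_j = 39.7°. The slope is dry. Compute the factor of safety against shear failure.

Resolving the block weight along and normal to the plane and applying the Mohr–Coulomb strength on the joint:
N' = W cosα = 184·cos41.3° = 138.2 kN/m
Driving force T = W sinα = 184·sin41.3° = 121.4 kN/m
Resisting force R = c_j·L + N'·tanφ_j = 30·7.0 + 138.2·tan39.7° = 210.0 + 114.8 = 324.8 kN/m
FS = R / T = 324.8 / 121.4 = 2.674

FS = 2.67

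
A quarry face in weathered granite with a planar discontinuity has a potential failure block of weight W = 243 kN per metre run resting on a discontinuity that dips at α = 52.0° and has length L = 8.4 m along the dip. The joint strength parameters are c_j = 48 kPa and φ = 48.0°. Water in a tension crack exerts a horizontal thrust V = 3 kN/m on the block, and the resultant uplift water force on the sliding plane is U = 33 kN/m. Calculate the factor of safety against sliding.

Resolving the block weight along and normal to the plane and applying the Mohr–Coulomb strength on the joint:
N' = W cosα − U − V sinα = 243·cos52.0° − 33 − 3·sin52.0° = 114.2 kN/m
Driving force T = W sinα + V cosα = 243·sin52.0° + 3·cos52.0° = 193.3 kN/m
Resisting force R = c_j·L + N'·tanφ = 48·8.4 + 114.2·tan48.0° = 403.2 + 126.9 = 530.1 kN/m
FS = R / T = 530.1 / 193.3 = 2.742

FS = 2.74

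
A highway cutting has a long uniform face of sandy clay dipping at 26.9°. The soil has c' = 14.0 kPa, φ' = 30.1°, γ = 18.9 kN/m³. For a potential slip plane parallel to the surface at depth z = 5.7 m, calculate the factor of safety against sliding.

For an infinite slope with a slip plane parallel to the surface (no pore pressure): FS = [c' + γz cos²β tanφ'] / [γz sinβ cosβ].
γz = 18.9·5.7 = 107.73 kN/m²
Numerator = 14.0 + 107.73·cos²26.9°·tan30.1° = 14.0 + 107.73·0.7953·0.5797 = 63.666 kPa
Denominator = 107.73·sin26.9°·cos26.9° = 107.73·0.4524·0.8918 = 43.467 kPa
FS = 63.666 / 43.467 = 1.465

FS = 1.46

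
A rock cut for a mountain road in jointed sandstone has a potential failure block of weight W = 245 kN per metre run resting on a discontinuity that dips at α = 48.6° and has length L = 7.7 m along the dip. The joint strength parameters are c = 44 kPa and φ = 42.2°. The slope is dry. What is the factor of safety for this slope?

Resolving the block weight along and normal to the plane and applying the Mohr–Coulomb strength on the joint:
N' = W cosα = 245·cos48.6° = 162.0 kN/m
Driving force T = W sinα = 245·sin48.6° = 183.8 kN/m
Resisting force R = c·L + N'·tanφ = 44·7.7 + 162.0·tan42.2° = 338.8 + 146.9 = 485.7 kN/m
FS = R / T = 485.7 / 183.8 = 2.643

FS = 2.64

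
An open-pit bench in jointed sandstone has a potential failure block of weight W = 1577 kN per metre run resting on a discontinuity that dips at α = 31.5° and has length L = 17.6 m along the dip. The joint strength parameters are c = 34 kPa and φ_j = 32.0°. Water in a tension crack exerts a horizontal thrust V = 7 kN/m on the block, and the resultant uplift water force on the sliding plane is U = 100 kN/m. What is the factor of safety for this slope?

FS = 1.66

Resolving the block weight along and normal to the plane and applying the Mohr–Coulomb strength on the joint:
N' = W cosα − U − V sinα = 1577·cos31.5° − 100 − 7·sin31.5° = 1241.0 kN/m
Driving force T = W sinα + V cosα = 1577·sin31.5° + 7·cos31.5° = 829.9 kN/m
Resisting force R = c·L + N'·tanφ_j = 34·17.6 + 1241.0·tan32.0° = 598.4 + 775.4 = 1373.8 kN/m
FS = R / T = 1373.8 / 829.9 = 1.655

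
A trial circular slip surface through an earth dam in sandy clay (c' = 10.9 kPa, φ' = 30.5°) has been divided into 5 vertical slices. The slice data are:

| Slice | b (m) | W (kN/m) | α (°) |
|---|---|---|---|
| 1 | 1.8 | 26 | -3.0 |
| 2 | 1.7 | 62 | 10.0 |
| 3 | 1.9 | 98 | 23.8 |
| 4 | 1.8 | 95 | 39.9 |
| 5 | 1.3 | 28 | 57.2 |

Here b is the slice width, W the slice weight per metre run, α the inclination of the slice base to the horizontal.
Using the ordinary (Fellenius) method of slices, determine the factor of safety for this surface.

FS = 2.01

Ordinary method of slices: FS = Σ[c'·Δl_i + (W_i cosα_i)·tanφ'] / Σ W_i sinα_i, with Δl_i = b_i / cosα_i.
Slice 1: Δl = 1.8/cos(-3.0°) = 1.802 m; N'_1 = 26·cos(-3.0°) = 26.0; c'Δl = 19.65; W sinα = -1.4
Slice 2: Δl = 1.7/cos10.0° = 1.726 m; N'_2 = 62·cos10.0° = 61.1; c'Δl = 18.82; W sinα = 10.8
Slice 3: Δl = 1.9/cos23.8° = 2.077 m; N'_3 = 98·cos23.8° = 89.7; c'Δl = 22.63; W sinα = 39.5
Slice 4: Δl = 1.8/cos39.9° = 2.346 m; N'_4 = 95·cos39.9° = 72.9; c'Δl = 25.57; W sinα = 60.9
Slice 5: Δl = 1.3/cos57.2° = 2.400 m; N'_5 = 28·cos57.2° = 15.2; c'Δl = 26.16; W sinα = 23.5
Σc'Δl = 112.8 kN/m; ΣN' = 264.7 kN/m; ΣW sinα = 133.4 kN/m
Resisting = 112.8 + 264.7·tan30.5° = 112.8 + 155.9 = 268.8 kN/m
FS = 268.8 / 133.4 = 2.014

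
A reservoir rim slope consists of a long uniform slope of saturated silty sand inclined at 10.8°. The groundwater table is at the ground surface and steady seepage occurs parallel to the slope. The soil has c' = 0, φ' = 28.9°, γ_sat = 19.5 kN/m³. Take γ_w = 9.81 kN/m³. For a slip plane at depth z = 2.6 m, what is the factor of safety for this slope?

FS = 1.44

With seepage parallel to the slope and the water table at the surface, the effective normal stress on the slip plane uses the buoyant unit weight γ' = γ_sat − γ_w while the driving shear stress uses γ_sat:
FS = [c' + γ' z cos²β tanφ'] / [γ_sat z sinβ cosβ]
(For c' = 0 this reduces to FS = (γ'/γ_sat)·tanφ'/tanβ.)
γ' = 19.5 − 9.81 = 9.69 kN/m³
Numerator = 0.0 + 9.69·2.6·cos²10.8°·tan28.9° = 0.0 + 9.69·2.6·0.9649·0.5520 = 13.420 kPa
Denominator = 19.5·2.6·sin10.8°·cos10.8° = 19.5·2.6·0.1874·0.9823 = 9.332 kPa
FS = 13.420 / 9.332 = 1.438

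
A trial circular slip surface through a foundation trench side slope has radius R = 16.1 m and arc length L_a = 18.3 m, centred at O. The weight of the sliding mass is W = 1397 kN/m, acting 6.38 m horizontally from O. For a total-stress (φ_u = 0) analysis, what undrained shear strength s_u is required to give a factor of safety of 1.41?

s_u = 42.7 kPa

FS = s_u·L_a·R / (W·d), so s_u = FS·W·d / (L_a·R).
s_u = 1.41·1397·6.38 / (18.30·16.1) = 12567.1 / 294.63 = 42.65 kPa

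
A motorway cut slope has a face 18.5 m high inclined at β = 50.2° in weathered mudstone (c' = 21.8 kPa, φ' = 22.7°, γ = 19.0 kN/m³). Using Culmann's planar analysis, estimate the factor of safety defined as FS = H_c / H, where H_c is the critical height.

FS = 1.56

H_c = (4c'/γ) · sinβ cosφ' / [1 − cos(β − φ')]
    = (4·21.8/19.0) · sin50.2°·cos22.7° / [1 − cos27.5°]
    = 4.589 · 0.7088 / 0.1130 = 28.79 m
FS = H_c / H = 28.79 / 18.5 = 1.556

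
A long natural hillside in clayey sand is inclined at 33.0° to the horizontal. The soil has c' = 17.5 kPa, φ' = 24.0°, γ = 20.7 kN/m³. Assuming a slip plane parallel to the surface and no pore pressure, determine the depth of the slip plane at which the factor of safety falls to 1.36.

Setting FS = 1.36 in FS = [c' + γz cos²β tanφ'] / [γz sinβ cosβ] and solving for z:
z = c' / [γ cosβ (FS·sinβ − cosβ·tanφ')]
  = 17.5 / [20.7·cos33.0°·(1.36·sin33.0° − cos33.0°·tan24.0°)]
  = 17.5 / [20.7·0.8387·(1.36·0.5446 − 0.8387·0.4452)]
  = 17.5 / 6.3767 = 2.744 m

z = 2.74 m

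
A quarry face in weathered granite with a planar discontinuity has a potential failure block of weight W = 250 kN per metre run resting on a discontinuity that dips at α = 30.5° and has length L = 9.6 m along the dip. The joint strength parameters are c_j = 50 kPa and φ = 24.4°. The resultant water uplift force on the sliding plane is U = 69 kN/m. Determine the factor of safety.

FS = 4.31

Resolving the block weight along and normal to the plane and applying the Mohr–Coulomb strength on the joint:
N' = W cosα − U = 250·cos30.5° − 69 = 146.4 kN/m
Driving force T = W sinα = 250·sin30.5° = 126.9 kN/m
Resisting force R = c_j·L + N'·tanφ = 50·9.6 + 146.4·tan24.4° = 480.0 + 66.4 = 546.4 kN/m
FS = R / T = 546.4 / 126.9 = 4.306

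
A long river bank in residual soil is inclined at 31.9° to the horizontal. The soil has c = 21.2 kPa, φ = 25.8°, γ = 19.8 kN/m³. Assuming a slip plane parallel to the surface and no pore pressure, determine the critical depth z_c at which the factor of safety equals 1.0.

Setting FS = 1.00 in FS = [c + γz cos²β tanφ] / [γz sinβ cosβ] and solving for z:
z = c / [γ cosβ (FS·sinβ − cosβ·tanφ)]
  = 21.2 / [19.8·cos31.9°·(1.00·sin31.9° − cos31.9°·tan25.8°)]
  = 21.2 / [19.8·0.8490·(1.00·0.5284 − 0.8490·0.4834)]
  = 21.2 / 1.9840 = 10.685 m

z_c = 10.69 m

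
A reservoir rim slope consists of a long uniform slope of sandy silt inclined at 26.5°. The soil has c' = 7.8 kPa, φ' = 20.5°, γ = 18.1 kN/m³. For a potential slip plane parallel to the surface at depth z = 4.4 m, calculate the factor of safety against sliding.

For an infinite slope with a slip plane parallel to the surface (no pore pressure): FS = [c' + γz cos²β tanφ'] / [γz sinβ cosβ].
γz = 18.1·4.4 = 79.64 kN/m²
Numerator = 7.8 + 79.64·cos²26.5°·tan20.5° = 7.8 + 79.64·0.8009·0.3739 = 31.648 kPa
Denominator = 79.64·sin26.5°·cos26.5° = 79.64·0.4462·0.8949 = 31.802 kPa
FS = 31.648 / 31.802 = 0.995

FS = 1.00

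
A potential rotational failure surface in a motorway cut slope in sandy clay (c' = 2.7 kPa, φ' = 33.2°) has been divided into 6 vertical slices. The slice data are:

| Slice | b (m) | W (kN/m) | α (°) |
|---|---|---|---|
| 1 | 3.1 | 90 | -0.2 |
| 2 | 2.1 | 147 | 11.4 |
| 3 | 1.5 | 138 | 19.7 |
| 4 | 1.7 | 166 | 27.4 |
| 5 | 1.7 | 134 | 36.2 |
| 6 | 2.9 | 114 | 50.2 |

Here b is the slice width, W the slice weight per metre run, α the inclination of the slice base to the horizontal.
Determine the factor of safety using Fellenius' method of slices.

FS = 1.55

Ordinary method of slices: FS = Σ[c'·Δl_i + (W_i cosα_i)·tanφ'] / Σ W_i sinα_i, with Δl_i = b_i / cosα_i.
Slice 1: Δl = 3.1/cos(-0.2°) = 3.100 m; N'_1 = 90·cos(-0.2°) = 90.0; c'Δl = 8.37; W sinα = -0.3
Slice 2: Δl = 2.1/cos11.4° = 2.142 m; N'_2 = 147·cos11.4° = 144.1; c'Δl = 5.78; W sinα = 29.1
Slice 3: Δl = 1.5/cos19.7° = 1.593 m; N'_3 = 138·cos19.7° = 129.9; c'Δl = 4.30; W sinα = 46.5
Slice 4: Δl = 1.7/cos27.4° = 1.915 m; N'_4 = 166·cos27.4° = 147.4; c'Δl = 5.17; W sinα = 76.4
Slice 5: Δl = 1.7/cos36.2° = 2.107 m; N'_5 = 134·cos36.2° = 108.1; c'Δl = 5.69; W sinα = 79.1
Slice 6: Δl = 2.9/cos50.2° = 4.530 m; N'_6 = 114·cos50.2° = 73.0; c'Δl = 12.23; W sinα = 87.6
Σc'Δl = 41.5 kN/m; ΣN' = 692.5 kN/m; ΣW sinα = 318.4 kN/m
Resisting = 41.5 + 692.5·tan33.2° = 41.5 + 453.2 = 494.7 kN/m
FS = 494.7 / 318.4 = 1.554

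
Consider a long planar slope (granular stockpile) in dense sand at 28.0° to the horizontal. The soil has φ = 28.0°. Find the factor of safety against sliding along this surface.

FS = 1.00

For a dry cohesionless infinite slope the factor of safety is FS = tanφ / tanβ.
FS = tan28.0° / tan28.0° = 0.5317 / 0.5317 = 1.000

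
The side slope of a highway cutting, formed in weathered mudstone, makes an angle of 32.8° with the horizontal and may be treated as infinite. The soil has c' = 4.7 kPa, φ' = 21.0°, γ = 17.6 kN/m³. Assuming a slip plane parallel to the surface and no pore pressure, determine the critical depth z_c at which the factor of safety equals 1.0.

Setting FS = 1.00 in FS = [c' + γz cos²β tanφ'] / [γz sinβ cosβ] and solving for z:
z = c' / [γ cosβ (FS·sinβ − cosβ·tanφ')]
  = 4.7 / [17.6·cos32.8°·(1.00·sin32.8° − cos32.8°·tan21.0°)]
  = 4.7 / [17.6·0.8406·(1.00·0.5417 − 0.8406·0.3839)]
  = 4.7 / 3.2405 = 1.450 m

z_c = 1.45 m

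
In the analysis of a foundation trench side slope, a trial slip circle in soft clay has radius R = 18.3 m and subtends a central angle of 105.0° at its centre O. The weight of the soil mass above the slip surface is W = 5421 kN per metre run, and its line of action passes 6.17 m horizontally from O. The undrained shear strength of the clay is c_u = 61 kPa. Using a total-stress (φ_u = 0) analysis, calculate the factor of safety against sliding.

Taking moments about the centre O, the resisting moment is provided by the undrained shear strength acting along the arc:
Arc length L_a = R·θ = 18.3·(105.0°·π/180) = 18.3·1.8326 = 33.54 m
M_R = c_u·L_a·R = 61·33.54·18.3 = 37436.8 kN·m/m
M_D = W·d = 5421·6.17 = 33447.6 kN·m/m
FS = M_R / M_D = 37436.8 / 33447.6 = 1.119

FS = 1.12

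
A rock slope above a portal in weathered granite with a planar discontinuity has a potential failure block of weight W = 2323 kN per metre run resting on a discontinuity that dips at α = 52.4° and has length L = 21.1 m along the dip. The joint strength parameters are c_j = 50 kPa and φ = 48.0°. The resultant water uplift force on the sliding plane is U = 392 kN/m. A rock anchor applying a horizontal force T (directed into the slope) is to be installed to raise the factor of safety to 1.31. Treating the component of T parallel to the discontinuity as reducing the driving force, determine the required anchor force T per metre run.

T = 129 kN/m

Resolving forces along and normal to the sliding plane, with the horizontal anchor force T adding T·sinα to the effective normal force and T·cosα acting up the plane against the driving force:
FS = [c_jL + (W cosα − U + T sinα) tanφ] / [W sinα − T cosα]
Without the anchor: N' = 1025.4 kN/m, driving T_d = 1840.5 kN/m, resisting R = 50·21.1 + 1025.4·tan48.0° = 2193.8 kN/m, FS = 1.19.
Setting FS = 1.31 and solving for T:
1.31·(1840.5 − T cos52.4°) = 2193.8 + T sin52.4°·tan48.0°
T·(sin52.4°·tan48.0° + 1.31·cos52.4°) = 1.31·1840.5 − 2193.8
T·(0.7923·1.1106 + 1.31·0.6101) = 2411.0 − 2193.8 = 217.3
T·1.6792 = 217.3
T = 129.4 kN/m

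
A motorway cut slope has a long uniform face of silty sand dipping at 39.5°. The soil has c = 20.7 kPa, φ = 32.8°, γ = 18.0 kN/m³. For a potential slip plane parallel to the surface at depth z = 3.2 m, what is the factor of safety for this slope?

FS = 1.51

For an infinite slope with a slip plane parallel to the surface (no pore pressure): FS = [c + γz cos²β tanφ] / [γz sinβ cosβ].
γz = 18.0·3.2 = 57.60 kN/m²
Numerator = 20.7 + 57.60·cos²39.5°·tan32.8° = 20.7 + 57.60·0.5954·0.6445 = 42.802 kPa
Denominator = 57.60·sin39.5°·cos39.5° = 57.60·0.6361·0.7716 = 28.271 kPa
FS = 42.802 / 28.271 = 1.514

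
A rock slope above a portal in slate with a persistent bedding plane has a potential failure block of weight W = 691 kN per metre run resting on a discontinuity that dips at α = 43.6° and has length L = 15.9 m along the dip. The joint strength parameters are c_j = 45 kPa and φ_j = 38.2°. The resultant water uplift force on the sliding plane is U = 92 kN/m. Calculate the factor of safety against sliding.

Resolving the block weight along and normal to the plane and applying the Mohr–Coulomb strength on the joint:
N' = W cosα − U = 691·cos43.6° − 92 = 408.4 kN/m
Driving force T = W sinα = 691·sin43.6° = 476.5 kN/m
Resisting force R = c_j·L + N'·tanφ_j = 45·15.9 + 408.4·tan38.2° = 715.5 + 321.4 = 1036.9 kN/m
FS = R / T = 1036.9 / 476.5 = 2.176

FS = 2.18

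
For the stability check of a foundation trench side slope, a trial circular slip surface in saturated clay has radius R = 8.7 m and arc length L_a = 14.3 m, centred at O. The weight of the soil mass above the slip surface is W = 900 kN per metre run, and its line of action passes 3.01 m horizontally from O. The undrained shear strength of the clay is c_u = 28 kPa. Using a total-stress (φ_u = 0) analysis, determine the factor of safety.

Taking moments about the centre O, the resisting moment is provided by the undrained shear strength acting along the arc:
M_R = c_u·L_a·R = 28·14.30·8.7 = 3483.5 kN·m/m
M_D = W·d = 900·3.01 = 2709.0 kN·m/m
FS = M_R / M_D = 3483.5 / 2709.0 = 1.286

FS = 1.29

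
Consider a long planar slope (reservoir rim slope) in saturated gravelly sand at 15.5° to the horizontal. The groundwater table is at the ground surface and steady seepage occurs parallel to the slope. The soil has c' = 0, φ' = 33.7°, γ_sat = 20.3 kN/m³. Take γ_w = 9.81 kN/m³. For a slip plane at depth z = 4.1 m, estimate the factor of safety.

FS = 1.24

With seepage parallel to the slope and the water table at the surface, the effective normal stress on the slip plane uses the buoyant unit weight γ' = γ_sat − γ_w while the driving shear stress uses γ_sat:
FS = [c' + γ' z cos²β tanφ'] / [γ_sat z sinβ cosβ]
(For c' = 0 this reduces to FS = (γ'/γ_sat)·tanφ'/tanβ.)
γ' = 20.3 − 9.81 = 10.49 kN/m³
Numerator = 0.0 + 10.49·4.1·cos²15.5°·tan33.7° = 0.0 + 10.49·4.1·0.9286·0.6669 = 26.635 kPa
Denominator = 20.3·4.1·sin15.5°·cos15.5° = 20.3·4.1·0.2672·0.9636 = 21.433 kPa
FS = 26.635 / 21.433 = 1.243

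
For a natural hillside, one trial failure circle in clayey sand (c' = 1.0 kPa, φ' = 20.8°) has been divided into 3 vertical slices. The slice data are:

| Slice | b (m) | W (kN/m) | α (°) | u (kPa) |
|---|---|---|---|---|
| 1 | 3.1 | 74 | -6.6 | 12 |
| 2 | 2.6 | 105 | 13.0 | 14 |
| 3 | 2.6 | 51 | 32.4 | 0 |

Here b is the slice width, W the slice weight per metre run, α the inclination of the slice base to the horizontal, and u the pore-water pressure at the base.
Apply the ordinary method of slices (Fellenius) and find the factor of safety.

Ordinary method of slices: FS = Σ[c'·Δl_i + (W_i cosα_i − u_i·Δl_i)·tanφ'] / Σ W_i sinα_i, with Δl_i = b_i / cosα_i.
Slice 1: Δl = 3.1/cos(-6.6°) = 3.121 m; N'_1 = 74·cos(-6.6°) − 12·3.121 = 36.1; c'Δl = 3.12; W sinα = -8.5
Slice 2: Δl = 2.6/cos13.0° = 2.668 m; N'_2 = 105·cos13.0° − 14·2.668 = 65.0; c'Δl = 2.67; W sinα = 23.6
Slice 3: Δl = 2.6/cos32.4° = 3.079 m; N'_3 = 51·cos32.4° − 0·3.079 = 43.1; c'Δl = 3.08; W sinα = 27.3
Σc'Δl = 8.9 kN/m; ΣN' = 144.1 kN/m; ΣW sinα = 42.4 kN/m
Resisting = 8.9 + 144.1·tan20.8° = 8.9 + 54.7 = 63.6 kN/m
FS = 63.6 / 42.4 = 1.498

FS = 1.50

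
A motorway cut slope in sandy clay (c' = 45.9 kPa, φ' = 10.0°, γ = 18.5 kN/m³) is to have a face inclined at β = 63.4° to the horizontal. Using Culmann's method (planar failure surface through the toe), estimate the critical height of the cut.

H_c = 21.64 m

Culmann's analysis gives the critical failure plane at α_cr = (β + φ')/2 = (63.4 + 10.0)/2 = 36.7°, and the critical height
H_c = (4c'/γ) · sinβ cosφ' / [1 − cos(β − φ')]
    = (4·45.9/18.5) · sin63.4°·cos10.0° / [1 − cos(53.4°)]
    = 9.924 · 0.8942·0.9848 / [1 − 0.5962]
    = 9.924 · 0.8806 / 0.4038
    = 21.64 m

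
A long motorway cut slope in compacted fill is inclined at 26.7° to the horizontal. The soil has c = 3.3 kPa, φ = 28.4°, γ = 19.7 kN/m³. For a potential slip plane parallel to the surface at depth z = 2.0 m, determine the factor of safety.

For an infinite slope with a slip plane parallel to the surface (no pore pressure): FS = [c + γz cos²β tanφ] / [γz sinβ cosβ].
γz = 19.7·2.0 = 39.40 kN/m²
Numerator = 3.3 + 39.40·cos²26.7°·tan28.4° = 3.3 + 39.40·0.7981·0.5407 = 20.303 kPa
Denominator = 39.40·sin26.7°·cos26.7° = 39.40·0.4493·0.8934 = 15.816 kPa
FS = 20.303 / 15.816 = 1.284

FS = 1.28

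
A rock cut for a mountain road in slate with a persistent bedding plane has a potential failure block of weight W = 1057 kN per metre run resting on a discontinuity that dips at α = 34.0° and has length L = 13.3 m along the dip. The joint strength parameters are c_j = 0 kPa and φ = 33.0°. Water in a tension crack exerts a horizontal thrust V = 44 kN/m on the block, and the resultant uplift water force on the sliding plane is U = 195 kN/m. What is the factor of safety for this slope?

Resolving the block weight along and normal to the plane and applying the Mohr–Coulomb strength on the joint:
N' = W cosα − U − V sinα = 1057·cos34.0° − 195 − 44·sin34.0° = 656.7 kN/m
Driving force T = W sinα + V cosα = 1057·sin34.0° + 44·cos34.0° = 627.5 kN/m
Resisting force R = c_j·L + N'·tanφ = 0·13.3 + 656.7·tan33.0° = 0.0 + 426.5 = 426.5 kN/m
FS = R / T = 426.5 / 627.5 = 0.680

FS = 0.68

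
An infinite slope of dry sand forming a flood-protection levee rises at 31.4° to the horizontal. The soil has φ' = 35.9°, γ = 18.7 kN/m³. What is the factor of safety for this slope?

For a dry cohesionless infinite slope the factor of safety is FS = tanφ' / tanβ.
FS = tan35.9° / tan31.4° = 0.7239 / 0.6104 = 1.186

FS = 1.19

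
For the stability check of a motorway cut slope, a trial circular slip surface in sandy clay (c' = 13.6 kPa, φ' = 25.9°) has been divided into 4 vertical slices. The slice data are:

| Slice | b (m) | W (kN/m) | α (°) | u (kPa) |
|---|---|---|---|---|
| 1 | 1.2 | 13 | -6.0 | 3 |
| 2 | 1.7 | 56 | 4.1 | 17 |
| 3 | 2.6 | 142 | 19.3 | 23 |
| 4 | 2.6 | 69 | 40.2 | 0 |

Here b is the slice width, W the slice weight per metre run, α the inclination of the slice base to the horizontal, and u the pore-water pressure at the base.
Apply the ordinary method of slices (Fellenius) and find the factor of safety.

FS = 2.13

Ordinary method of slices: FS = Σ[c'·Δl_i + (W_i cosα_i − u_i·Δl_i)·tanφ'] / Σ W_i sinα_i, with Δl_i = b_i / cosα_i.
Slice 1: Δl = 1.2/cos(-6.0°) = 1.207 m; N'_1 = 13·cos(-6.0°) − 3·1.207 = 9.3; c'Δl = 16.41; W sinα = -1.4
Slice 2: Δl = 1.7/cos4.1° = 1.704 m; N'_2 = 56·cos4.1° − 17·1.704 = 26.9; c'Δl = 23.18; W sinα = 4.0
Slice 3: Δl = 2.6/cos19.3° = 2.755 m; N'_3 = 142·cos19.3° − 23·2.755 = 70.7; c'Δl = 37.47; W sinα = 46.9
Slice 4: Δl = 2.6/cos40.2° = 3.404 m; N'_4 = 69·cos40.2° − 0·3.404 = 52.7; c'Δl = 46.30; W sinα = 44.5
Σc'Δl = 123.3 kN/m; ΣN' = 159.6 kN/m; ΣW sinα = 94.1 kN/m
Resisting = 123.3 + 159.6·tan25.9° = 123.3 + 77.5 = 200.8 kN/m
FS = 200.8 / 94.1 = 2.134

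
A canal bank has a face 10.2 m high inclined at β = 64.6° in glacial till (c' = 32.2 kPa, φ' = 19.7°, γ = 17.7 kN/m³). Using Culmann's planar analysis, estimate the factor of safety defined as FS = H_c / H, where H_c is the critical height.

FS = 2.08

H_c = (4c'/γ) · sinβ cosφ' / [1 − cos(β − φ')]
    = (4·32.2/17.7) · sin64.6°·cos19.7° / [1 − cos44.9°]
    = 7.277 · 0.8505 / 0.2917 = 21.22 m
FS = H_c / H = 21.22 / 10.2 = 2.080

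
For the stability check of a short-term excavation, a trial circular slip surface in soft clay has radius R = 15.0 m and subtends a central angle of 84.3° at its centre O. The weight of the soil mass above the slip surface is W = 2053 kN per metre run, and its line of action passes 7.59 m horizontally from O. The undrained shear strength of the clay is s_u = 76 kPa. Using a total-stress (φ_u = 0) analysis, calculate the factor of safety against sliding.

Taking moments about the centre O, the resisting moment is provided by the undrained shear strength acting along the arc:
Arc length L_a = R·θ = 15.0·(84.3°·π/180) = 15.0·1.4713 = 22.07 m
M_R = s_u·L_a·R = 76·22.07·15.0 = 25159.4 kN·m/m
M_D = W·d = 2053·7.59 = 15582.3 kN·m/m
FS = M_R / M_D = 25159.4 / 15582.3 = 1.615

FS = 1.61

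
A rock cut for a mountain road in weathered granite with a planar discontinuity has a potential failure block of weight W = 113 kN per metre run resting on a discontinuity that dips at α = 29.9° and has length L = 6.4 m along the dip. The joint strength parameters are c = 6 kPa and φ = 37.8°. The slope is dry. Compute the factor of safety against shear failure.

FS = 2.03

Resolving the block weight along and normal to the plane and applying the Mohr–Coulomb strength on the joint:
N' = W cosα = 113·cos29.9° = 98.0 kN/m
Driving force T = W sinα = 113·sin29.9° = 56.3 kN/m
Resisting force R = c·L + N'·tanφ = 6·6.4 + 98.0·tan37.8° = 38.4 + 76.0 = 114.4 kN/m
FS = R / T = 114.4 / 56.3 = 2.031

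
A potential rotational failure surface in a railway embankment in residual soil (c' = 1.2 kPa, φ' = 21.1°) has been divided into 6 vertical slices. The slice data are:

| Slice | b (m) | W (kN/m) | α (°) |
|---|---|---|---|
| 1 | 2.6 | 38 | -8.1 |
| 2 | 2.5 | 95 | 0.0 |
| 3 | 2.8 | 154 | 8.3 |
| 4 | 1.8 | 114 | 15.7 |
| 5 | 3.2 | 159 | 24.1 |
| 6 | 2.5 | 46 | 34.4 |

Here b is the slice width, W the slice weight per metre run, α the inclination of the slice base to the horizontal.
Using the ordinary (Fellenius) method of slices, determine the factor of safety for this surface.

Ordinary method of slices: FS = Σ[c'·Δl_i + (W_i cosα_i)·tanφ'] / Σ W_i sinα_i, with Δl_i = b_i / cosα_i.
Slice 1: Δl = 2.6/cos(-8.1°) = 2.626 m; N'_1 = 38·cos(-8.1°) = 37.6; c'Δl = 3.15; W sinα = -5.4
Slice 2: Δl = 2.5/cos0.0° = 2.500 m; N'_2 = 95·cos0.0° = 95.0; c'Δl = 3.00; W sinα = 0.0
Slice 3: Δl = 2.8/cos8.3° = 2.830 m; N'_3 = 154·cos8.3° = 152.4; c'Δl = 3.40; W sinα = 22.2
Slice 4: Δl = 1.8/cos15.7° = 1.870 m; N'_4 = 114·cos15.7° = 109.7; c'Δl = 2.24; W sinα = 30.8
Slice 5: Δl = 3.2/cos24.1° = 3.506 m; N'_5 = 159·cos24.1° = 145.1; c'Δl = 4.21; W sinα = 64.9
Slice 6: Δl = 2.5/cos34.4° = 3.030 m; N'_6 = 46·cos34.4° = 38.0; c'Δl = 3.64; W sinα = 26.0
Σc'Δl = 19.6 kN/m; ΣN' = 577.9 kN/m; ΣW sinα = 138.6 kN/m
Resisting = 19.6 + 577.9·tan21.1° = 19.6 + 223.0 = 242.6 kN/m
FS = 242.6 / 138.6 = 1.750

FS = 1.75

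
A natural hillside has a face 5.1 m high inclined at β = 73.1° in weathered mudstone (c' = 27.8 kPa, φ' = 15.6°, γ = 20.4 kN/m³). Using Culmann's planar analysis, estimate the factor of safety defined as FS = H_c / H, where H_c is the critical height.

H_c = (4c'/γ) · sinβ cosφ' / [1 − cos(β − φ')]
    = (4·27.8/20.4) · sin73.1°·cos15.6° / [1 − cos57.5°]
    = 5.451 · 0.9216 / 0.4627 = 10.86 m
FS = H_c / H = 10.86 / 5.1 = 2.129

FS = 2.13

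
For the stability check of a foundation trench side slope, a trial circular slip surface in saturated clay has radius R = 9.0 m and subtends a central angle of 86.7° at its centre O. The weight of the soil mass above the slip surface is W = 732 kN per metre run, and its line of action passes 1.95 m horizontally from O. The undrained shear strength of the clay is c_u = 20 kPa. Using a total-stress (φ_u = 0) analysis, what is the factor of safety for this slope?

FS = 1.72

Taking moments about the centre O, the resisting moment is provided by the undrained shear strength acting along the arc:
Arc length L_a = R·θ = 9.0·(86.7°·π/180) = 9.0·1.5132 = 13.62 m
M_R = c_u·L_a·R = 20·13.62·9.0 = 2451.4 kN·m/m
M_D = W·d = 732·1.95 = 1427.4 kN·m/m
FS = M_R / M_D = 2451.4 / 1427.4 = 1.717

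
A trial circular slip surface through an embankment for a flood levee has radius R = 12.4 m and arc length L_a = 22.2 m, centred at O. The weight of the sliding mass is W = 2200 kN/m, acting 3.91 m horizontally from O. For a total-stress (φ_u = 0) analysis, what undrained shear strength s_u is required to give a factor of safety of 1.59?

s_u = 49.7 kPa

FS = s_u·L_a·R / (W·d), so s_u = FS·W·d / (L_a·R).
s_u = 1.59·2200·3.91 / (22.20·12.4) = 13677.2 / 275.28 = 49.68 kPa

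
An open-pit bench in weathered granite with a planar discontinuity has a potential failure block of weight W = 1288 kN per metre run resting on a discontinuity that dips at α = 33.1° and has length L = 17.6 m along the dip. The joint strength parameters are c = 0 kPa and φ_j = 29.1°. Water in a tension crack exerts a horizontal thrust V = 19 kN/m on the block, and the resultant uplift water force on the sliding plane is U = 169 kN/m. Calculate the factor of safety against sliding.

Resolving the block weight along and normal to the plane and applying the Mohr–Coulomb strength on the joint:
N' = W cosα − U − V sinα = 1288·cos33.1° − 169 − 19·sin33.1° = 899.6 kN/m
Driving force T = W sinα + V cosα = 1288·sin33.1° + 19·cos33.1° = 719.3 kN/m
Resisting force R = c·L + N'·tanφ_j = 0·17.6 + 899.6·tan29.1° = 0.0 + 500.7 = 500.7 kN/m
FS = R / T = 500.7 / 719.3 = 0.696

FS = 0.70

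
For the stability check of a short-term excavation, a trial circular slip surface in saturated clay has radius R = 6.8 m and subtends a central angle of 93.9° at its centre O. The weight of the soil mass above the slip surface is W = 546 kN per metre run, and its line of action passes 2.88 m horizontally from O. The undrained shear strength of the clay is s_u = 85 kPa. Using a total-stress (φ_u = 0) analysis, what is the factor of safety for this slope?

FS = 4.10

Taking moments about the centre O, the resisting moment is provided by the undrained shear strength acting along the arc:
Arc length L_a = R·θ = 6.8·(93.9°·π/180) = 6.8·1.6389 = 11.14 m
M_R = s_u·L_a·R = 85·11.14·6.8 = 6441.4 kN·m/m
M_D = W·d = 546·2.88 = 1572.5 kN·m/m
FS = M_R / M_D = 6441.4 / 1572.5 = 4.096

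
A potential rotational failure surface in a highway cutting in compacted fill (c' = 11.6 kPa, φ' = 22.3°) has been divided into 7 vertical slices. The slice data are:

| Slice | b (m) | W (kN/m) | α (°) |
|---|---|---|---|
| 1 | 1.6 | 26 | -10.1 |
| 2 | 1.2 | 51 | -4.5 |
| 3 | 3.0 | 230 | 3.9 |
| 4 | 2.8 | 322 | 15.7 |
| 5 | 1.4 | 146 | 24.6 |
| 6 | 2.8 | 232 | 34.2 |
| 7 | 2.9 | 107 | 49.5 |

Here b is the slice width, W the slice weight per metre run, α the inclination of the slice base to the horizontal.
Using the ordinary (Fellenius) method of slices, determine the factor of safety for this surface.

FS = 1.70

Ordinary method of slices: FS = Σ[c'·Δl_i + (W_i cosα_i)·tanφ'] / Σ W_i sinα_i, with Δl_i = b_i / cosα_i.
Slice 1: Δl = 1.6/cos(-10.1°) = 1.625 m; N'_1 = 26·cos(-10.1°) = 25.6; c'Δl = 18.85; W sinα = -4.6
Slice 2: Δl = 1.2/cos(-4.5°) = 1.204 m; N'_2 = 51·cos(-4.5°) = 50.8; c'Δl = 13.96; W sinα = -4.0
Slice 3: Δl = 3.0/cos3.9° = 3.007 m; N'_3 = 230·cos3.9° = 229.5; c'Δl = 34.88; W sinα = 15.6
Slice 4: Δl = 2.8/cos15.7° = 2.909 m; N'_4 = 322·cos15.7° = 310.0; c'Δl = 33.74; W sinα = 87.1
Slice 5: Δl = 1.4/cos24.6° = 1.540 m; N'_5 = 146·cos24.6° = 132.7; c'Δl = 17.86; W sinα = 60.8
Slice 6: Δl = 2.8/cos34.2° = 3.385 m; N'_6 = 232·cos34.2° = 191.9; c'Δl = 39.27; W sinα = 130.4
Slice 7: Δl = 2.9/cos49.5° = 4.465 m; N'_7 = 107·cos49.5° = 69.5; c'Δl = 51.80; W sinα = 81.4
Σc'Δl = 210.4 kN/m; ΣN' = 1010.0 kN/m; ΣW sinα = 366.8 kN/m
Resisting = 210.4 + 1010.0·tan22.3° = 210.4 + 414.2 = 624.6 kN/m
FS = 624.6 / 366.8 = 1.703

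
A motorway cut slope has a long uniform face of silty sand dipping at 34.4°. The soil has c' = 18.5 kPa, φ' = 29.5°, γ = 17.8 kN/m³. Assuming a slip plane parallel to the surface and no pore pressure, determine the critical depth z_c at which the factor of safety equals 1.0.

z_c = 12.83 m

Setting FS = 1.00 in FS = [c' + γz cos²β tanφ'] / [γz sinβ cosβ] and solving for z:
z = c' / [γ cosβ (FS·sinβ − cosβ·tanφ')]
  = 18.5 / [17.8·cos34.4°·(1.00·sin34.4° − cos34.4°·tan29.5°)]
  = 18.5 / [17.8·0.8251·(1.00·0.5650 − 0.8251·0.5658)]
  = 18.5 / 1.4414 = 12.835 m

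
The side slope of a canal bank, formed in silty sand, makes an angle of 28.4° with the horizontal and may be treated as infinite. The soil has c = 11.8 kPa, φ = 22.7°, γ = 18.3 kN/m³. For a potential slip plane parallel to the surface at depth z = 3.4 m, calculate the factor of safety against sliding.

FS = 1.23

For an infinite slope with a slip plane parallel to the surface (no pore pressure): FS = [c + γz cos²β tanφ] / [γz sinβ cosβ].
γz = 18.3·3.4 = 62.22 kN/m²
Numerator = 11.8 + 62.22·cos²28.4°·tan22.7° = 11.8 + 62.22·0.7738·0.4183 = 31.939 kPa
Denominator = 62.22·sin28.4°·cos28.4° = 62.22·0.4756·0.8796 = 26.032 kPa
FS = 31.939 / 26.032 = 1.227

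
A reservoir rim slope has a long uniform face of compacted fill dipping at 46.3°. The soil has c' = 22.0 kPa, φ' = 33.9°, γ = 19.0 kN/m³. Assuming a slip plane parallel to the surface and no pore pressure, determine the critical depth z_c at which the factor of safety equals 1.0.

Setting FS = 1.00 in FS = [c' + γz cos²β tanφ'] / [γz sinβ cosβ] and solving for z:
z = c' / [γ cosβ (FS·sinβ − cosβ·tanφ')]
  = 22.0 / [19.0·cos46.3°·(1.00·sin46.3° − cos46.3°·tan33.9°)]
  = 22.0 / [19.0·0.6909·(1.00·0.7230 − 0.6909·0.6720)]
  = 22.0 / 3.3961 = 6.478 m

z_c = 6.48 m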